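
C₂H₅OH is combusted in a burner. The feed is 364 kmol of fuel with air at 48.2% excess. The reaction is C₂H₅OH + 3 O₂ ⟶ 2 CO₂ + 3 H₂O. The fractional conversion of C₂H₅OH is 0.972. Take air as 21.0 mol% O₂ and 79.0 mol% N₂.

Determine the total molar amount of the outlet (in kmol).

Stoichiometric O₂ = 3 × 364 = 1092 kmol; O₂ fed = 1092 × 1.482 = 1618 kmol.
N₂ fed = 1618 × 79/21 = 6088 kmol.
Fuel reacted = 0.972 × 364 → ξ = 353.8 kmol.
Outlet (n = n₀ + ν ξ):
  C₂H₅OH: 364 − 1(353.8) = 10.19
  O₂: 1618 − 3(353.8) = 556.9
  N₂: 6088 (inert)
  CO₂: 0 + 2(353.8) = 707.6
  H₂O: 0 + 3(353.8) = 1061
Total out = 10.19 + 556.9 + 6088 + 707.6 + 1061 = 8424 kmol.

8420 kmol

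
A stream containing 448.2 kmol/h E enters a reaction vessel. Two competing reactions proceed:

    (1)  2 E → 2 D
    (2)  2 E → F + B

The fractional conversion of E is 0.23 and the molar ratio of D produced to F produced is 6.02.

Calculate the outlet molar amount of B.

12.9 kmol/h

Conversion of E: E consumed = 0.23 × 448.2 = 103.1 kmol/h = 2ξ₁ + 2ξ₂.
Selectivity: 2ξ₁ / (1ξ₂) = 6.02 → ξ₁ = 3.01 ξ₂.
Substitute: (2·3.01 + 2) ξ₂ = 103.1 → ξ₂ = 12.85 kmol/h, ξ₁ = 38.69 kmol/h.
Outlet amounts (n = n₀ + Σ ν·ξ):
  E: 448.2 − 2(38.69) − 2(12.85) = 345.1
  D: 0 + 2(38.69) = 77.38
  F: 0 + 1(12.85) = 12.85
  B: 0 + 1(12.85) = 12.85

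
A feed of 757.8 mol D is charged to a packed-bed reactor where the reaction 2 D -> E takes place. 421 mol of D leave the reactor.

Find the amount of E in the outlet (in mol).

For D: n = n₀ − 2ξ → 421 = 757.8 − 2ξ, giving ξ = 168.4 mol.
Outlet amounts (n = n₀ + ν ξ):
  D: 757.8 − 2(168.4) = 421
  E: 0 + 1(168.4) = 168.4

168 mol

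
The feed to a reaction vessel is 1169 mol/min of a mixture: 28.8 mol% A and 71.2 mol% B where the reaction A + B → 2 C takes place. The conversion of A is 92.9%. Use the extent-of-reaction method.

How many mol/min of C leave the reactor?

A reacted = 0.929 × 336.7 = 312.8 mol/min; ν_A = −1, so ξ = 312.8/1 = 312.8 mol/min.
Outlet amounts (n = n₀ + ν ξ):
  A: 336.7 − 1(312.8) = 23.9
  B: 832.3 − 1(312.8) = 519.6
  C: 0 + 2(312.8) = 625.5

626 mol/min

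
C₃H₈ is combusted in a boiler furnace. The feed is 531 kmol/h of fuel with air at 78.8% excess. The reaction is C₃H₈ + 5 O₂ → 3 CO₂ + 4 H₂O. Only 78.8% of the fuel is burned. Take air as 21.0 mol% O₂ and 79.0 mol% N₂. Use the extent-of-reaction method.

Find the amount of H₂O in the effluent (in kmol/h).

Stoichiometric O₂ = 5 × 531 = 2655 kmol/h; O₂ fed = 2655 × 1.788 = 4747 kmol/h.
N₂ fed = 4747 × 79/21 = 17860 kmol/h.
Fuel reacted = 0.788 × 531 → ξ = 418.4 kmol/h.
Outlet (n = n₀ + ν ξ):
  C₃H₈: 531 − 1(418.4) = 112.6
  O₂: 4747 − 5(418.4) = 2655
  N₂: 17860 (inert)
  CO₂: 0 + 3(418.4) = 1255
  H₂O: 0 + 4(418.4) = 1674

1670 kmol/h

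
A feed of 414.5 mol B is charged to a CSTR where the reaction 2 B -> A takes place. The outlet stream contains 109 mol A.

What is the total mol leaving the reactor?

For A: n = n₀ + 1ξ → 109 = 0 + 1ξ, giving ξ = 109 mol.
Outlet amounts (n = n₀ + ν ξ):
  B: 414.5 − 2(109) = 196.5
  A: 0 + 1(109) = 109
Total out = 196.5 + 109 = 305.5 mol.

306 mol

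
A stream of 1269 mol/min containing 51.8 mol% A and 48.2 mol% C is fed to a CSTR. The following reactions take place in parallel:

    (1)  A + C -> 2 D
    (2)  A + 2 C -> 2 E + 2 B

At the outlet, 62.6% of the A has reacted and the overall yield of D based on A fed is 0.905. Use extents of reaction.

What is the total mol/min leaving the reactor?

1380 mol/min

Yield of D: 2ξ₁ / 657.3 = 0.905 → ξ₁ = 297.4 mol/min.
Conversion of A: 1ξ₁ + 1ξ₂ = 0.626 × 657.3 = 411.5 → ξ₂ = 114 mol/min.
Outlet amounts (n = n₀ + Σ ν·ξ):
  A: 657.3 − 1(297.4) − 1(114) = 245.8
  C: 611.7 − 1(297.4) − 2(114) = 86.11
  D: 0 + 2(297.4) = 594.9
  E: 0 + 2(114) = 228.1
  B: 0 + 2(114) = 228.1
Total out = 245.8 + 86.11 + 594.9 + 228.1 + 228.1 = 1383 mol/min.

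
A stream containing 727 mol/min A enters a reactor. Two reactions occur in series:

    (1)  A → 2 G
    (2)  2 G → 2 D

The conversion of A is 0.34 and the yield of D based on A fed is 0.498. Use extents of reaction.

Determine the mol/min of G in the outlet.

132 mol/min

Conversion of A: A consumed = 1ξ₁ = 0.34 × 727 → ξ₁ = 247.2 mol/min.
Yield of D: 2ξ₂ / 727 = 0.498 → ξ₂ = 181 mol/min.
Outlet amounts (n = n₀ + Σ ν·ξ):
  A: 727 − 1(247.2) = 479.8
  G: 0 + 2(247.2) − 2(181) = 132.3
  D: 0 + 2(181) = 362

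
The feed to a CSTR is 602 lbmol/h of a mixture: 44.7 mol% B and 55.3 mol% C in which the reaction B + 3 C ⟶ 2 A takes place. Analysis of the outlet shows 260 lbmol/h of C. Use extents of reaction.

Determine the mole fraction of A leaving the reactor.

For C: n = n₀ − 3ξ → 260 = 332.9 − 3ξ, giving ξ = 24.3 lbmol/h.
Outlet amounts (n = n₀ + ν ξ):
  B: 269.1 − 1(24.3) = 244.8
  C: 332.9 − 3(24.3) = 260
  A: 0 + 2(24.3) = 48.6
Total out = 553.4 lbmol/h; y_A = 48.6 / 553.4 = 0.08783.

0.0878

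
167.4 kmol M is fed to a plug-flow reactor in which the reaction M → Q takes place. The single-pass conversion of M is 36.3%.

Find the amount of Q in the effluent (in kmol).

M reacted = 0.363 × 167.4 = 60.77 kmol; ν_M = −1, so ξ = 60.77/1 = 60.77 kmol.
Outlet amounts (n = n₀ + ν ξ):
  M: 167.4 − 1(60.77) = 106.6
  Q: 0 + 1(60.77) = 60.77

60.8 kmol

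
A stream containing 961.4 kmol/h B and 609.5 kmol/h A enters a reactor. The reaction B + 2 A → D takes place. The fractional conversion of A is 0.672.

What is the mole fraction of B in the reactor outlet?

0.652

A reacted = 0.672 × 609.5 = 409.6 kmol/h; ν_A = −2, so ξ = 409.6/2 = 204.8 kmol/h.
Outlet amounts (n = n₀ + ν ξ):
  B: 961.4 − 1(204.8) = 756.6
  A: 609.5 − 2(204.8) = 199.9
  D: 0 + 1(204.8) = 204.8
Total out = 1161 kmol/h; y_B = 756.6 / 1161 = 0.6515.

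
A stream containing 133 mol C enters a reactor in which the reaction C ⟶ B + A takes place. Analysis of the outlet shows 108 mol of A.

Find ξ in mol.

For A: n = n₀ + 1ξ → 108 = 0 + 1ξ, giving ξ = 108 mol.
Outlet amounts (n = n₀ + ν ξ):
  C: 133 − 1(108) = 25
  B: 0 + 1(108) = 108
  A: 0 + 1(108) = 108

ξ = 108 mol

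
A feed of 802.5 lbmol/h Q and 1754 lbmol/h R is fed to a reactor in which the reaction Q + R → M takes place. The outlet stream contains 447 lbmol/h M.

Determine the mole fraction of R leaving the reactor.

For M: n = n₀ + 1ξ → 447 = 0 + 1ξ, giving ξ = 447 lbmol/h.
Outlet amounts (n = n₀ + ν ξ):
  Q: 802.5 − 1(447) = 355.5
  R: 1754 − 1(447) = 1307
  M: 0 + 1(447) = 447
Total out = 2110 lbmol/h; y_R = 1307 / 2110 = 0.6196.

0.62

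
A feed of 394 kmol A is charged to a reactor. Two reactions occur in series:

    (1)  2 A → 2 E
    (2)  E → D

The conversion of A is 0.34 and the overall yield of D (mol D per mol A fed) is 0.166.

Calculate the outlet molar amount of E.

Conversion of A: A consumed = 2ξ₁ = 0.34 × 394 → ξ₁ = 66.98 kmol.
Yield of D: 1ξ₂ / 394 = 0.166 → ξ₂ = 65.4 kmol.
Outlet amounts (n = n₀ + Σ ν·ξ):
  A: 394 − 2(66.98) = 260
  E: 0 + 2(66.98) − 1(65.4) = 68.56
  D: 0 + 1(65.4) = 65.4

68.6 kmol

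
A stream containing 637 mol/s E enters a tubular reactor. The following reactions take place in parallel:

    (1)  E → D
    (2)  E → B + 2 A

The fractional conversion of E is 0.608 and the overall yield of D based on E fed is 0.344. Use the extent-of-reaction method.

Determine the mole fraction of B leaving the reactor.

Yield of D: 1ξ₁ / 637 = 0.344 → ξ₁ = 219.1 mol/s.
Conversion of E: 1ξ₁ + 1ξ₂ = 0.608 × 637 = 387.3 → ξ₂ = 168.2 mol/s.
Outlet amounts (n = n₀ + Σ ν·ξ):
  E: 637 − 1(219.1) − 1(168.2) = 249.7
  D: 0 + 1(219.1) = 219.1
  B: 0 + 1(168.2) = 168.2
  A: 0 + 2(168.2) = 336.3
Total out = 973.3 mol/s; y_B = 168.2 / 973.3 = 0.1728.

0.173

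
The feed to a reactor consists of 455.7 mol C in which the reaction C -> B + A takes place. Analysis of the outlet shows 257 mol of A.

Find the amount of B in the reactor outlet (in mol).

257 mol

For A: n = n₀ + 1ξ → 257 = 0 + 1ξ, giving ξ = 257 mol.
Outlet amounts (n = n₀ + ν ξ):
  C: 455.7 − 1(257) = 198.7
  B: 0 + 1(257) = 257
  A: 0 + 1(257) = 257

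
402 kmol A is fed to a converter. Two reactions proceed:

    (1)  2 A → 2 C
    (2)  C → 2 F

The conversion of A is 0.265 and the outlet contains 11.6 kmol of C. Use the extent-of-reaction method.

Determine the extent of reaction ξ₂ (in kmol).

Conversion of A: A consumed = 2ξ₁ = 0.265 × 402 → ξ₁ = 53.27 kmol.
C balance: n_C = 0 + 2ξ₁ − 1ξ₂ = 11.6 → ξ₂ = (2·53.27 − 11.6)/1 = 94.93 kmol.
Outlet amounts (n = n₀ + Σ ν·ξ):
  A: 402 − 2(53.27) = 295.5
  C: 0 + 2(53.27) − 1(94.93) = 11.6
  F: 0 + 2(94.93) = 189.9

ξ₂ = 94.9 kmol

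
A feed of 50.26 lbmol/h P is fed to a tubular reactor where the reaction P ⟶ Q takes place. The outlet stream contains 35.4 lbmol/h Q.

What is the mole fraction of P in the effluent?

0.296

For Q: n = n₀ + 1ξ → 35.4 = 0 + 1ξ, giving ξ = 35.4 lbmol/h.
Outlet amounts (n = n₀ + ν ξ):
  P: 50.26 − 1(35.4) = 14.86
  Q: 0 + 1(35.4) = 35.4
Total out = 50.26 lbmol/h; y_P = 14.86 / 50.26 = 0.2957.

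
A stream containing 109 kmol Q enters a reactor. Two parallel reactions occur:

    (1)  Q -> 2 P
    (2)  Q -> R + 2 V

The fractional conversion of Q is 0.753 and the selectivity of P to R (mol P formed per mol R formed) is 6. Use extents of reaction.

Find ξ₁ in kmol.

Conversion of Q: Q consumed = 0.753 × 109 = 82.08 kmol = 1ξ₁ + 1ξ₂.
Selectivity: 2ξ₁ / (1ξ₂) = 6 → ξ₁ = 3 ξ₂.
Substitute: (1·3 + 1) ξ₂ = 82.08 → ξ₂ = 20.52 kmol, ξ₁ = 61.56 kmol.
Outlet amounts (n = n₀ + Σ ν·ξ):
  Q: 109 − 1(61.56) − 1(20.52) = 26.92
  P: 0 + 2(61.56) = 123.1
  R: 0 + 1(20.52) = 20.52
  V: 0 + 2(20.52) = 41.04

ξ₁ = 61.6 kmol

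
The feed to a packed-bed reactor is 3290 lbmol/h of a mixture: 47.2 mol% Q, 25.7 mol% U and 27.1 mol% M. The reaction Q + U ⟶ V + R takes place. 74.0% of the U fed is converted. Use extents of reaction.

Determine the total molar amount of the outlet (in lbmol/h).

U reacted = 0.74 × 845.5 = 625.7 lbmol/h; ν_U = −1, so ξ = 625.7/1 = 625.7 lbmol/h.
Outlet amounts (n = n₀ + ν ξ):
  Q: 1553 − 1(625.7) = 927.2
  U: 845.5 − 1(625.7) = 219.8
  V: 0 + 1(625.7) = 625.7
  R: 0 + 1(625.7) = 625.7
  M: 891.6 (inert)
Total out = 927.2 + 219.8 + 625.7 + 625.7 + 891.6 = 3290 lbmol/h.

3290 lbmol/h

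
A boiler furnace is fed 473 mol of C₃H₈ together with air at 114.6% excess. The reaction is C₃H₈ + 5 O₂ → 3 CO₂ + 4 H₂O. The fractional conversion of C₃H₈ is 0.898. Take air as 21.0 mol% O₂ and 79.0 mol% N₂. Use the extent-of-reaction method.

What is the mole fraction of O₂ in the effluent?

0.118

Stoichiometric O₂ = 5 × 473 = 2365 mol; O₂ fed = 2365 × 2.146 = 5075 mol.
N₂ fed = 5075 × 79/21 = 19090 mol.
Fuel reacted = 0.898 × 473 → ξ = 424.8 mol.
Outlet (n = n₀ + ν ξ):
  C₃H₈: 473 − 1(424.8) = 48.25
  O₂: 5075 − 5(424.8) = 2952
  N₂: 19090 (inert)
  CO₂: 0 + 3(424.8) = 1274
  H₂O: 0 + 4(424.8) = 1699
Total out = 25070 mol; y_O₂ = 2952 / 25070 = 0.1178.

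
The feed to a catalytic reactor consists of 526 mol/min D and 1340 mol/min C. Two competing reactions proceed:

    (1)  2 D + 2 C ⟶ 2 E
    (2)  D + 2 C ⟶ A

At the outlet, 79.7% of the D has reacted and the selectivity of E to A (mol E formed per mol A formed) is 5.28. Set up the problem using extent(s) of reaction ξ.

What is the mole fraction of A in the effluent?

Conversion of D: D consumed = 0.797 × 526 = 419.2 mol/min = 2ξ₁ + 1ξ₂.
Selectivity: 2ξ₁ / (1ξ₂) = 5.28 → ξ₁ = 2.64 ξ₂.
Substitute: (2·2.64 + 1) ξ₂ = 419.2 → ξ₂ = 66.76 mol/min, ξ₁ = 176.2 mol/min.
Outlet amounts (n = n₀ + Σ ν·ξ):
  D: 526 − 2(176.2) − 1(66.76) = 106.8
  C: 1340 − 2(176.2) − 2(66.76) = 854
  E: 0 + 2(176.2) = 352.5
  A: 0 + 1(66.76) = 66.76
Total out = 1380 mol/min; y_A = 66.76 / 1380 = 0.04837.

0.0484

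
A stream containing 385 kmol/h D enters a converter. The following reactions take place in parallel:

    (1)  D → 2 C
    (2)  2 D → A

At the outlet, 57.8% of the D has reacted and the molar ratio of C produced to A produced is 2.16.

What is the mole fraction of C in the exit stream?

0.399

Conversion of D: D consumed = 0.578 × 385 = 222.5 kmol/h = 1ξ₁ + 2ξ₂.
Selectivity: 2ξ₁ / (1ξ₂) = 2.16 → ξ₁ = 1.08 ξ₂.
Substitute: (1·1.08 + 2) ξ₂ = 222.5 → ξ₂ = 72.25 kmol/h, ξ₁ = 78.03 kmol/h.
Outlet amounts (n = n₀ + Σ ν·ξ):
  D: 385 − 1(78.03) − 2(72.25) = 162.5
  C: 0 + 2(78.03) = 156.1
  A: 0 + 1(72.25) = 72.25
Total out = 390.8 kmol/h; y_C = 156.1 / 390.8 = 0.3994.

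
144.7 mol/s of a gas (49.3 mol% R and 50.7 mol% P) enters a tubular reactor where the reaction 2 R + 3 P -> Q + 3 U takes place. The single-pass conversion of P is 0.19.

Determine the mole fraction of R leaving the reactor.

P reacted = 0.19 × 73.36 = 13.94 mol/s; ν_P = −3, so ξ = 13.94/3 = 4.646 mol/s.
Outlet amounts (n = n₀ + ν ξ):
  R: 71.34 − 2(4.646) = 62.04
  P: 73.36 − 3(4.646) = 59.42
  Q: 0 + 1(4.646) = 4.646
  U: 0 + 3(4.646) = 13.94
Total out = 140.1 mol/s; y_R = 62.04 / 140.1 = 0.443.

0.443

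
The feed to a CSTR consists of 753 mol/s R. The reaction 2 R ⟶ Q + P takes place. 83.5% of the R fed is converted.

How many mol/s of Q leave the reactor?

314 mol/s

R reacted = 0.835 × 753 = 628.8 mol/s; ν_R = −2, so ξ = 628.8/2 = 314.4 mol/s.
Outlet amounts (n = n₀ + ν ξ):
  R: 753 − 2(314.4) = 124.2
  Q: 0 + 1(314.4) = 314.4
  P: 0 + 1(314.4) = 314.4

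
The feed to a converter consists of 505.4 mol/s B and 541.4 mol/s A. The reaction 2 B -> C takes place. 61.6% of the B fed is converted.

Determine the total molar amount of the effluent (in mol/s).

B reacted = 0.616 × 505.4 = 311.3 mol/s; ν_B = −2, so ξ = 311.3/2 = 155.7 mol/s.
Outlet amounts (n = n₀ + ν ξ):
  B: 505.4 − 2(155.7) = 194.1
  C: 0 + 1(155.7) = 155.7
  A: 541.4 (inert)
Total out = 194.1 + 155.7 + 541.4 = 891.1 mol/s.

891 mol/s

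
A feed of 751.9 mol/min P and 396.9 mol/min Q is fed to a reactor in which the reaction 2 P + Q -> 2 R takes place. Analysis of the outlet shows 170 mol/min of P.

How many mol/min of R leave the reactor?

For P: n = n₀ − 2ξ → 170 = 751.9 − 2ξ, giving ξ = 290.9 mol/min.
Outlet amounts (n = n₀ + ν ξ):
  P: 751.9 − 2(290.9) = 170
  Q: 396.9 − 1(290.9) = 105.9
  R: 0 + 2(290.9) = 581.9

582 mol/min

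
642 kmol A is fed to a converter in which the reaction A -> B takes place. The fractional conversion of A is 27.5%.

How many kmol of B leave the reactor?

A reacted = 0.275 × 642 = 176.6 kmol; ν_A = −1, so ξ = 176.6/1 = 176.6 kmol.
Outlet amounts (n = n₀ + ν ξ):
  A: 642 − 1(176.6) = 465.4
  B: 0 + 1(176.6) = 176.6

177 kmol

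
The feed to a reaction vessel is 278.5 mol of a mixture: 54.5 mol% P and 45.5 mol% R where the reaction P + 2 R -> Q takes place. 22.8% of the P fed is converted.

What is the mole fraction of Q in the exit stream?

0.165

P reacted = 0.228 × 151.8 = 34.61 mol; ν_P = −1, so ξ = 34.61/1 = 34.61 mol.
Outlet amounts (n = n₀ + ν ξ):
  P: 151.8 − 1(34.61) = 117.2
  R: 126.7 − 2(34.61) = 57.5
  Q: 0 + 1(34.61) = 34.61
Total out = 209.3 mol; y_Q = 34.61 / 209.3 = 0.1654.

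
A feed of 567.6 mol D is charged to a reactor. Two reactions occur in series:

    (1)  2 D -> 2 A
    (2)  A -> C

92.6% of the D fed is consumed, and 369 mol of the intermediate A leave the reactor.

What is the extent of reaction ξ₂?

Conversion of D: D consumed = 2ξ₁ = 0.926 × 567.6 → ξ₁ = 262.8 mol.
A balance: n_A = 0 + 2ξ₁ − 1ξ₂ = 369 → ξ₂ = (2·262.8 − 369)/1 = 156.6 mol.
Outlet amounts (n = n₀ + Σ ν·ξ):
  D: 567.6 − 2(262.8) = 42
  A: 0 + 2(262.8) − 1(156.6) = 369
  C: 0 + 1(156.6) = 156.6

ξ₂ = 157 mol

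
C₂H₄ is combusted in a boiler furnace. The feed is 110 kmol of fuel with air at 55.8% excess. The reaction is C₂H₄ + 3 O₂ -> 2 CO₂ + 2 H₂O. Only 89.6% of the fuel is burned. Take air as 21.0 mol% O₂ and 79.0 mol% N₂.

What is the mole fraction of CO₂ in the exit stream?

Stoichiometric O₂ = 3 × 110 = 330 kmol; O₂ fed = 330 × 1.558 = 514.1 kmol.
N₂ fed = 514.1 × 79/21 = 1934 kmol.
Fuel reacted = 0.896 × 110 → ξ = 98.56 kmol.
Outlet (n = n₀ + ν ξ):
  C₂H₄: 110 − 1(98.56) = 11.44
  O₂: 514.1 − 3(98.56) = 218.5
  N₂: 1934 (inert)
  CO₂: 0 + 2(98.56) = 197.1
  H₂O: 0 + 2(98.56) = 197.1
Total out = 2558 kmol; y_CO₂ = 197.1 / 2558 = 0.07705.

0.0771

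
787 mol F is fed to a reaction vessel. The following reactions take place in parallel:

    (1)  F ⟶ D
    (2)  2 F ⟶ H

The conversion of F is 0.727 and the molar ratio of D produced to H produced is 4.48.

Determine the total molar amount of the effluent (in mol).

699 mol

Conversion of F: F consumed = 0.727 × 787 = 572.1 mol = 1ξ₁ + 2ξ₂.
Selectivity: 1ξ₁ / (1ξ₂) = 4.48 → ξ₁ = 4.48 ξ₂.
Substitute: (1·4.48 + 2) ξ₂ = 572.1 → ξ₂ = 88.29 mol, ξ₁ = 395.6 mol.
Outlet amounts (n = n₀ + Σ ν·ξ):
  F: 787 − 1(395.6) − 2(88.29) = 214.9
  D: 0 + 1(395.6) = 395.6
  H: 0 + 1(88.29) = 88.29
Total out = 214.9 + 395.6 + 88.29 = 698.7 mol.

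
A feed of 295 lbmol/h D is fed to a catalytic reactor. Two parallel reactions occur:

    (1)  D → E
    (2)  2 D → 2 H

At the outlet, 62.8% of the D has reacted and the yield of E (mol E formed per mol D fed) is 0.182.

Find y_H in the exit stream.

0.446

Yield of E: 1ξ₁ / 295 = 0.182 → ξ₁ = 53.69 lbmol/h.
Conversion of D: 1ξ₁ + 2ξ₂ = 0.628 × 295 = 185.3 → ξ₂ = 65.78 lbmol/h.
Outlet amounts (n = n₀ + Σ ν·ξ):
  D: 295 − 1(53.69) − 2(65.78) = 109.7
  E: 0 + 1(53.69) = 53.69
  H: 0 + 2(65.78) = 131.6
Total out = 295 lbmol/h; y_H = 131.6 / 295 = 0.446.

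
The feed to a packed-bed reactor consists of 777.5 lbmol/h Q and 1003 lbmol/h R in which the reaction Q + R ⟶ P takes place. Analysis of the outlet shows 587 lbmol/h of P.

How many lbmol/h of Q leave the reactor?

190 lbmol/h

For P: n = n₀ + 1ξ → 587 = 0 + 1ξ, giving ξ = 587 lbmol/h.
Outlet amounts (n = n₀ + ν ξ):
  Q: 777.5 − 1(587) = 190.5
  R: 1003 − 1(587) = 416
  P: 0 + 1(587) = 587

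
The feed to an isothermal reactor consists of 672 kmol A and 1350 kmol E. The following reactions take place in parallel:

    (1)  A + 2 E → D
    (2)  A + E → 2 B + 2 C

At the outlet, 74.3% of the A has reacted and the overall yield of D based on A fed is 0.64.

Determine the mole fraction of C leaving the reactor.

0.106

Yield of D: 1ξ₁ / 672 = 0.64 → ξ₁ = 430.1 kmol.
Conversion of A: 1ξ₁ + 1ξ₂ = 0.743 × 672 = 499.3 → ξ₂ = 69.22 kmol.
Outlet amounts (n = n₀ + Σ ν·ξ):
  A: 672 − 1(430.1) − 1(69.22) = 172.7
  E: 1350 − 2(430.1) − 1(69.22) = 420.6
  D: 0 + 1(430.1) = 430.1
  B: 0 + 2(69.22) = 138.4
  C: 0 + 2(69.22) = 138.4
Total out = 1300 kmol; y_C = 138.4 / 1300 = 0.1065.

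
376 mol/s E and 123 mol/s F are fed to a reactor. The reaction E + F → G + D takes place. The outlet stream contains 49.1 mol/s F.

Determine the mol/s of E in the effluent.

For F: n = n₀ − 1ξ → 49.1 = 123 − 1ξ, giving ξ = 73.9 mol/s.
Outlet amounts (n = n₀ + ν ξ):
  E: 376 − 1(73.9) = 302.1
  F: 123 − 1(73.9) = 49.1
  G: 0 + 1(73.9) = 73.9
  D: 0 + 1(73.9) = 73.9

302 mol/s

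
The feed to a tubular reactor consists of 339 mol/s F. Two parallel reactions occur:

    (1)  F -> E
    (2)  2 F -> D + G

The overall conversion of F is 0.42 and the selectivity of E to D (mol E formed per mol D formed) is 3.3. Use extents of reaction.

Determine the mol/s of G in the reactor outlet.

26.9 mol/s

Conversion of F: F consumed = 0.42 × 339 = 142.4 mol/s = 1ξ₁ + 2ξ₂.
Selectivity: 1ξ₁ / (1ξ₂) = 3.3 → ξ₁ = 3.3 ξ₂.
Substitute: (1·3.3 + 2) ξ₂ = 142.4 → ξ₂ = 26.86 mol/s, ξ₁ = 88.65 mol/s.
Outlet amounts (n = n₀ + Σ ν·ξ):
  F: 339 − 1(88.65) − 2(26.86) = 196.6
  E: 0 + 1(88.65) = 88.65
  D: 0 + 1(26.86) = 26.86
  G: 0 + 1(26.86) = 26.86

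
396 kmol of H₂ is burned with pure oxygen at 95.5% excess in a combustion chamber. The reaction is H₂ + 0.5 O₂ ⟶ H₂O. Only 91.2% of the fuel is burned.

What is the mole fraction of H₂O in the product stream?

Stoichiometric O₂ = 0.5 × 396 = 198 kmol; O₂ fed = 198 × 1.955 = 387.1 kmol.
Fuel reacted = 0.912 × 396 → ξ = 361.2 kmol.
Outlet (n = n₀ + ν ξ):
  H₂: 396 − 1(361.2) = 34.85
  O₂: 387.1 − 0.5(361.2) = 206.5
  H₂O: 0 + 1(361.2) = 361.2
Total out = 602.5 kmol; y_H₂O = 361.2 / 602.5 = 0.5994.

0.599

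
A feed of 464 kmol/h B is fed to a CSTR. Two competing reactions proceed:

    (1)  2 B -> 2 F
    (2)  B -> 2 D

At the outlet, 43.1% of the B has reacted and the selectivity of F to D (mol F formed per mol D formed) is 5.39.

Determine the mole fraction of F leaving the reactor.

Conversion of B: B consumed = 0.431 × 464 = 200 kmol/h = 2ξ₁ + 1ξ₂.
Selectivity: 2ξ₁ / (2ξ₂) = 5.39 → ξ₁ = 5.39 ξ₂.
Substitute: (2·5.39 + 1) ξ₂ = 200 → ξ₂ = 16.98 kmol/h, ξ₁ = 91.5 kmol/h.
Outlet amounts (n = n₀ + Σ ν·ξ):
  B: 464 − 2(91.5) − 1(16.98) = 264
  F: 0 + 2(91.5) = 183
  D: 0 + 2(16.98) = 33.95
Total out = 481 kmol/h; y_F = 183 / 481 = 0.3805.

0.38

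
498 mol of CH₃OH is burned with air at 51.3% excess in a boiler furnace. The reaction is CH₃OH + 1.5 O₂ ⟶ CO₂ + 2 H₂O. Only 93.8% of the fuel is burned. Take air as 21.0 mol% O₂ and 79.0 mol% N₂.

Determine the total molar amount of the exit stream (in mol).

6110 mol

Stoichiometric O₂ = 1.5 × 498 = 747 mol; O₂ fed = 747 × 1.513 = 1130 mol.
N₂ fed = 1130 × 79/21 = 4252 mol.
Fuel reacted = 0.938 × 498 → ξ = 467.1 mol.
Outlet (n = n₀ + ν ξ):
  CH₃OH: 498 − 1(467.1) = 30.88
  O₂: 1130 − 1.5(467.1) = 429.5
  N₂: 4252 (inert)
  CO₂: 0 + 1(467.1) = 467.1
  H₂O: 0 + 2(467.1) = 934.2
Total out = 30.88 + 429.5 + 4252 + 467.1 + 934.2 = 6114 mol.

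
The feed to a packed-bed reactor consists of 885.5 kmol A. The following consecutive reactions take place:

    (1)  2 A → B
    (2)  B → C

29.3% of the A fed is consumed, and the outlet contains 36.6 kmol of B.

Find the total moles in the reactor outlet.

756 kmol

Conversion of A: A consumed = 2ξ₁ = 0.293 × 885.5 → ξ₁ = 129.7 kmol.
B balance: n_B = 0 + 1ξ₁ − 1ξ₂ = 36.6 → ξ₂ = (1·129.7 − 36.6)/1 = 93.13 kmol.
Outlet amounts (n = n₀ + Σ ν·ξ):
  A: 885.5 − 2(129.7) = 626
  B: 0 + 1(129.7) − 1(93.13) = 36.6
  C: 0 + 1(93.13) = 93.13
Total out = 626 + 36.6 + 93.13 = 755.8 kmol.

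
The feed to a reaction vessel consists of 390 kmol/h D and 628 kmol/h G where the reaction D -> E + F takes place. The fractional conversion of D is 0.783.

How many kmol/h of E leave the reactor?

305 kmol/h

D reacted = 0.783 × 390 = 305.4 kmol/h; ν_D = −1, so ξ = 305.4/1 = 305.4 kmol/h.
Outlet amounts (n = n₀ + ν ξ):
  D: 390 − 1(305.4) = 84.63
  E: 0 + 1(305.4) = 305.4
  F: 0 + 1(305.4) = 305.4
  G: 628 (inert)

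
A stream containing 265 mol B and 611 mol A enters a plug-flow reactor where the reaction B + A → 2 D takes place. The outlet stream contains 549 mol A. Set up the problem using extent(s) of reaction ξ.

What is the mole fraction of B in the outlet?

0.232

For A: n = n₀ − 1ξ → 549 = 611 − 1ξ, giving ξ = 62 mol.
Outlet amounts (n = n₀ + ν ξ):
  B: 265 − 1(62) = 203
  A: 611 − 1(62) = 549
  D: 0 + 2(62) = 124
Total out = 876 mol; y_B = 203 / 876 = 0.2317.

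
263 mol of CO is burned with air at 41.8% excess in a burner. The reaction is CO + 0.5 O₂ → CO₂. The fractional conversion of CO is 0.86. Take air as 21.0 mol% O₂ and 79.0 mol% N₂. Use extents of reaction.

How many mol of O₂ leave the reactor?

73.4 mol

Stoichiometric O₂ = 0.5 × 263 = 131.5 mol; O₂ fed = 131.5 × 1.418 = 186.5 mol.
N₂ fed = 186.5 × 79/21 = 701.5 mol.
Fuel reacted = 0.86 × 263 → ξ = 226.2 mol.
Outlet (n = n₀ + ν ξ):
  CO: 263 − 1(226.2) = 36.82
  O₂: 186.5 − 0.5(226.2) = 73.38
  N₂: 701.5 (inert)
  CO₂: 0 + 1(226.2) = 226.2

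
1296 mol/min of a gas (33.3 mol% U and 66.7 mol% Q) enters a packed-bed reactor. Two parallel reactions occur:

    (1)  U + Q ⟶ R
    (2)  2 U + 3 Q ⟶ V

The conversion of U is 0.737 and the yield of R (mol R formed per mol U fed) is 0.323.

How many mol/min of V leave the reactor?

89.3 mol/min

Yield of R: 1ξ₁ / 431.6 = 0.323 → ξ₁ = 139.4 mol/min.
Conversion of U: 1ξ₁ + 2ξ₂ = 0.737 × 431.6 = 318.1 → ξ₂ = 89.33 mol/min.
Outlet amounts (n = n₀ + Σ ν·ξ):
  U: 431.6 − 1(139.4) − 2(89.33) = 113.5
  Q: 864.4 − 1(139.4) − 3(89.33) = 457
  R: 0 + 1(139.4) = 139.4
  V: 0 + 1(89.33) = 89.33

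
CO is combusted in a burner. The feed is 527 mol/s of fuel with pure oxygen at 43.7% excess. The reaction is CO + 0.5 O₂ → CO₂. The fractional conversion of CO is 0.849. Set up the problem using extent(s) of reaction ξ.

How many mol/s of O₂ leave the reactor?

155 mol/s

Stoichiometric O₂ = 0.5 × 527 = 263.5 mol/s; O₂ fed = 263.5 × 1.437 = 378.6 mol/s.
Fuel reacted = 0.849 × 527 → ξ = 447.4 mol/s.
Outlet (n = n₀ + ν ξ):
  CO: 527 − 1(447.4) = 79.58
  O₂: 378.6 − 0.5(447.4) = 154.9
  CO₂: 0 + 1(447.4) = 447.4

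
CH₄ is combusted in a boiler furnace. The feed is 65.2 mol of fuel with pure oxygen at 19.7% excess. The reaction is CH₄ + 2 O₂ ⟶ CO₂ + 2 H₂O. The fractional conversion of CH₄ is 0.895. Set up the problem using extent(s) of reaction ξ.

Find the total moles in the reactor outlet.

221 mol

Stoichiometric O₂ = 2 × 65.2 = 130.4 mol; O₂ fed = 130.4 × 1.197 = 156.1 mol.
Fuel reacted = 0.895 × 65.2 → ξ = 58.35 mol.
Outlet (n = n₀ + ν ξ):
  CH₄: 65.2 − 1(58.35) = 6.846
  O₂: 156.1 − 2(58.35) = 39.38
  CO₂: 0 + 1(58.35) = 58.35
  H₂O: 0 + 2(58.35) = 116.7
Total out = 6.846 + 39.38 + 58.35 + 116.7 = 221.3 mol.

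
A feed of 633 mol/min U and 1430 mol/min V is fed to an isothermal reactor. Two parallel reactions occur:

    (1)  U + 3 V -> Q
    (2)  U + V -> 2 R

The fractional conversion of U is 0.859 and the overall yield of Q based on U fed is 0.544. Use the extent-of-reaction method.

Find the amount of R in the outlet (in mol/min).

399 mol/min

Yield of Q: 1ξ₁ / 633 = 0.544 → ξ₁ = 344.4 mol/min.
Conversion of U: 1ξ₁ + 1ξ₂ = 0.859 × 633 = 543.7 → ξ₂ = 199.4 mol/min.
Outlet amounts (n = n₀ + Σ ν·ξ):
  U: 633 − 1(344.4) − 1(199.4) = 89.25
  V: 1430 − 3(344.4) − 1(199.4) = 197.5
  Q: 0 + 1(344.4) = 344.4
  R: 0 + 2(199.4) = 398.8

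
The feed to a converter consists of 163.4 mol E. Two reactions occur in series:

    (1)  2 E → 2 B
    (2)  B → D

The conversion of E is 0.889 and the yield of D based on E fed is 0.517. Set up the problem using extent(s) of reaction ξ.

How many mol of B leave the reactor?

Conversion of E: E consumed = 2ξ₁ = 0.889 × 163.4 → ξ₁ = 72.63 mol.
Yield of D: 1ξ₂ / 163.4 = 0.517 → ξ₂ = 84.48 mol.
Outlet amounts (n = n₀ + Σ ν·ξ):
  E: 163.4 − 2(72.63) = 18.14
  B: 0 + 2(72.63) − 1(84.48) = 60.78
  D: 0 + 1(84.48) = 84.48

60.8 mol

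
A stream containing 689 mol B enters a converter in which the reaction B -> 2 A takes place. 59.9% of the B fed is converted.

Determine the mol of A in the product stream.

B reacted = 0.599 × 689 = 412.7 mol; ν_B = −1, so ξ = 412.7/1 = 412.7 mol.
Outlet amounts (n = n₀ + ν ξ):
  B: 689 − 1(412.7) = 276.3
  A: 0 + 2(412.7) = 825.4

825 mol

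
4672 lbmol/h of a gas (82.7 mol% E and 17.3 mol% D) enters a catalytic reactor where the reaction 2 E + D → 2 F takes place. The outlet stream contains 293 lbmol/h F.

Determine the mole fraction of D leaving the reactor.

For F: n = n₀ + 2ξ → 293 = 0 + 2ξ, giving ξ = 146.5 lbmol/h.
Outlet amounts (n = n₀ + ν ξ):
  E: 3864 − 2(146.5) = 3571
  D: 808.3 − 1(146.5) = 661.8
  F: 0 + 2(146.5) = 293
Total out = 4526 lbmol/h; y_D = 661.8 / 4526 = 0.1462.

0.146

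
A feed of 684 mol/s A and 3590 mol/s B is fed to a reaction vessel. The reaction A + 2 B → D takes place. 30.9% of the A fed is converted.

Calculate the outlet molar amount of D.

211 mol/s

A reacted = 0.309 × 684 = 211.4 mol/s; ν_A = −1, so ξ = 211.4/1 = 211.4 mol/s.
Outlet amounts (n = n₀ + ν ξ):
  A: 684 − 1(211.4) = 472.6
  B: 3590 − 2(211.4) = 3167
  D: 0 + 1(211.4) = 211.4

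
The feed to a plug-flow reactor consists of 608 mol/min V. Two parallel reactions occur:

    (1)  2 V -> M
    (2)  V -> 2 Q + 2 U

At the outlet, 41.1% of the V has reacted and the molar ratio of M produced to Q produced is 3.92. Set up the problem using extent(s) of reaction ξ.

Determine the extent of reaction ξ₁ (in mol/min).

ξ₁ = 117 mol/min

Conversion of V: V consumed = 0.411 × 608 = 249.9 mol/min = 2ξ₁ + 1ξ₂.
Selectivity: 1ξ₁ / (2ξ₂) = 3.92 → ξ₁ = 7.84 ξ₂.
Substitute: (2·7.84 + 1) ξ₂ = 249.9 → ξ₂ = 14.98 mol/min, ξ₁ = 117.5 mol/min.
Outlet amounts (n = n₀ + Σ ν·ξ):
  V: 608 − 2(117.5) − 1(14.98) = 358.1
  M: 0 + 1(117.5) = 117.5
  Q: 0 + 2(14.98) = 29.96
  U: 0 + 2(14.98) = 29.96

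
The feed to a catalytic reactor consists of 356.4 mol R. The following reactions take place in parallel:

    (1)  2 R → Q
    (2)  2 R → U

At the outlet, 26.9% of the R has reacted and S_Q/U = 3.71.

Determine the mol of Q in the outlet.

Conversion of R: R consumed = 0.269 × 356.4 = 95.87 mol = 2ξ₁ + 2ξ₂.
Selectivity: 1ξ₁ / (1ξ₂) = 3.71 → ξ₁ = 3.71 ξ₂.
Substitute: (2·3.71 + 2) ξ₂ = 95.87 → ξ₂ = 10.18 mol, ξ₁ = 37.76 mol.
Outlet amounts (n = n₀ + Σ ν·ξ):
  R: 356.4 − 2(37.76) − 2(10.18) = 260.5
  Q: 0 + 1(37.76) = 37.76
  U: 0 + 1(10.18) = 10.18

37.8 mol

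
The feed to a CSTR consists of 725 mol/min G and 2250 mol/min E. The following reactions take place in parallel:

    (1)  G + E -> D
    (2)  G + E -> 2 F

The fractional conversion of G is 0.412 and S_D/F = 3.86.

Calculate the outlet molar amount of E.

1950 mol/min

Conversion of G: G consumed = 0.412 × 725 = 298.7 mol/min = 1ξ₁ + 1ξ₂.
Selectivity: 1ξ₁ / (2ξ₂) = 3.86 → ξ₁ = 7.72 ξ₂.
Substitute: (1·7.72 + 1) ξ₂ = 298.7 → ξ₂ = 34.25 mol/min, ξ₁ = 264.4 mol/min.
Outlet amounts (n = n₀ + Σ ν·ξ):
  G: 725 − 1(264.4) − 1(34.25) = 426.3
  E: 2250 − 1(264.4) − 1(34.25) = 1951
  D: 0 + 1(264.4) = 264.4
  F: 0 + 2(34.25) = 68.51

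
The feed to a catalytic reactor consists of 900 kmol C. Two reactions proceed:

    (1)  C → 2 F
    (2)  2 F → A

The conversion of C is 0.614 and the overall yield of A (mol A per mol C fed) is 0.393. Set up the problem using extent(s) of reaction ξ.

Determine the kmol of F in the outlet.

Conversion of C: C consumed = 1ξ₁ = 0.614 × 900 → ξ₁ = 552.6 kmol.
Yield of A: 1ξ₂ / 900 = 0.393 → ξ₂ = 353.7 kmol.
Outlet amounts (n = n₀ + Σ ν·ξ):
  C: 900 − 1(552.6) = 347.4
  F: 0 + 2(552.6) − 2(353.7) = 397.8
  A: 0 + 1(353.7) = 353.7

398 kmol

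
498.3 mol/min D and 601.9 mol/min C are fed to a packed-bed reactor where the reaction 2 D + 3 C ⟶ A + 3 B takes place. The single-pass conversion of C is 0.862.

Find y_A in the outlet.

0.187

C reacted = 0.862 × 601.9 = 518.8 mol/min; ν_C = −3, so ξ = 518.8/3 = 172.9 mol/min.
Outlet amounts (n = n₀ + ν ξ):
  D: 498.3 − 2(172.9) = 152.4
  C: 601.9 − 3(172.9) = 83.06
  A: 0 + 1(172.9) = 172.9
  B: 0 + 3(172.9) = 518.8
Total out = 927.3 mol/min; y_A = 172.9 / 927.3 = 0.1865.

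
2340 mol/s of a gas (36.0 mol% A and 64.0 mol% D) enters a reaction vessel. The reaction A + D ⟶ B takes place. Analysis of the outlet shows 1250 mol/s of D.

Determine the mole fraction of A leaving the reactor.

0.284

For D: n = n₀ − 1ξ → 1250 = 1498 − 1ξ, giving ξ = 247.6 mol/s.
Outlet amounts (n = n₀ + ν ξ):
  A: 842.4 − 1(247.6) = 594.8
  D: 1498 − 1(247.6) = 1250
  B: 0 + 1(247.6) = 247.6
Total out = 2092 mol/s; y_A = 594.8 / 2092 = 0.2843.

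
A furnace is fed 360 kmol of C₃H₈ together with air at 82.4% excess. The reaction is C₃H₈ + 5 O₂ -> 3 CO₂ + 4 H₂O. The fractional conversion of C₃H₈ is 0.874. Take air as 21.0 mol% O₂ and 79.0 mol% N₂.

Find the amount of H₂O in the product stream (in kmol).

Stoichiometric O₂ = 5 × 360 = 1800 kmol; O₂ fed = 1800 × 1.824 = 3283 kmol.
N₂ fed = 3283 × 79/21 = 12350 kmol.
Fuel reacted = 0.874 × 360 → ξ = 314.6 kmol.
Outlet (n = n₀ + ν ξ):
  C₃H₈: 360 − 1(314.6) = 45.36
  O₂: 3283 − 5(314.6) = 1710
  N₂: 12350 (inert)
  CO₂: 0 + 3(314.6) = 943.9
  H₂O: 0 + 4(314.6) = 1259

1260 kmol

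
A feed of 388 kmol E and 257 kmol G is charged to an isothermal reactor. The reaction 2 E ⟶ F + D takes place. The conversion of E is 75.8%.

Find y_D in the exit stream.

E reacted = 0.758 × 388 = 294.1 kmol; ν_E = −2, so ξ = 294.1/2 = 147.1 kmol.
Outlet amounts (n = n₀ + ν ξ):
  E: 388 − 2(147.1) = 93.9
  F: 0 + 1(147.1) = 147.1
  D: 0 + 1(147.1) = 147.1
  G: 257 (inert)
Total out = 645 kmol; y_D = 147.1 / 645 = 0.228.

0.228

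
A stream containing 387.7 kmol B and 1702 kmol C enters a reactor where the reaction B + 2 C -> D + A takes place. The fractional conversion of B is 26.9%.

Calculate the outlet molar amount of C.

1490 kmol

B reacted = 0.269 × 387.7 = 104.3 kmol; ν_B = −1, so ξ = 104.3/1 = 104.3 kmol.
Outlet amounts (n = n₀ + ν ξ):
  B: 387.7 − 1(104.3) = 283.4
  C: 1702 − 2(104.3) = 1493
  D: 0 + 1(104.3) = 104.3
  A: 0 + 1(104.3) = 104.3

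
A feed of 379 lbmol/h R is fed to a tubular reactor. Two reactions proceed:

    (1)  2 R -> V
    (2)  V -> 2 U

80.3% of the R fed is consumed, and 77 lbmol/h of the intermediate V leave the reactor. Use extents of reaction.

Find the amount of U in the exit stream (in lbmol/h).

150 lbmol/h

Conversion of R: R consumed = 2ξ₁ = 0.803 × 379 → ξ₁ = 152.2 lbmol/h.
V balance: n_V = 0 + 1ξ₁ − 1ξ₂ = 77 → ξ₂ = (1·152.2 − 77)/1 = 75.17 lbmol/h.
Outlet amounts (n = n₀ + Σ ν·ξ):
  R: 379 − 2(152.2) = 74.66
  V: 0 + 1(152.2) − 1(75.17) = 77
  U: 0 + 2(75.17) = 150.3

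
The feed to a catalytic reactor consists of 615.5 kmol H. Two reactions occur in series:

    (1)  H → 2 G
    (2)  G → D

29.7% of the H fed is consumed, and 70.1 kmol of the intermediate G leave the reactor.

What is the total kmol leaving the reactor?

798 kmol

Conversion of H: H consumed = 1ξ₁ = 0.297 × 615.5 → ξ₁ = 182.8 kmol.
G balance: n_G = 0 + 2ξ₁ − 1ξ₂ = 70.1 → ξ₂ = (2·182.8 − 70.1)/1 = 295.5 kmol.
Outlet amounts (n = n₀ + Σ ν·ξ):
  H: 615.5 − 1(182.8) = 432.7
  G: 0 + 2(182.8) − 1(295.5) = 70.1
  D: 0 + 1(295.5) = 295.5
Total out = 432.7 + 70.1 + 295.5 = 798.3 kmol.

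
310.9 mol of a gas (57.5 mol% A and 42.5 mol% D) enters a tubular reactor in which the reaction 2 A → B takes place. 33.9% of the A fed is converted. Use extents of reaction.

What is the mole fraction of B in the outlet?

0.108

A reacted = 0.339 × 178.8 = 60.6 mol; ν_A = −2, so ξ = 60.6/2 = 30.3 mol.
Outlet amounts (n = n₀ + ν ξ):
  A: 178.8 − 2(30.3) = 118.2
  B: 0 + 1(30.3) = 30.3
  D: 132.1 (inert)
Total out = 280.6 mol; y_B = 30.3 / 280.6 = 0.108.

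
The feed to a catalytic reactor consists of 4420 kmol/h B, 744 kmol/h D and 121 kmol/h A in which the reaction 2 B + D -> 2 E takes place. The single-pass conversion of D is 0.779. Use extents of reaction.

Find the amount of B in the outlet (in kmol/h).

3260 kmol/h

D reacted = 0.779 × 744 = 579.6 kmol/h; ν_D = −1, so ξ = 579.6/1 = 579.6 kmol/h.
Outlet amounts (n = n₀ + ν ξ):
  B: 4420 − 2(579.6) = 3261
  D: 744 − 1(579.6) = 164.4
  E: 0 + 2(579.6) = 1159
  A: 121 (inert)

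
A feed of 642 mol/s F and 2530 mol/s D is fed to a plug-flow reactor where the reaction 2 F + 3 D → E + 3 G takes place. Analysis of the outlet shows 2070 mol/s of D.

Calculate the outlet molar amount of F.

335 mol/s

For D: n = n₀ − 3ξ → 2070 = 2530 − 3ξ, giving ξ = 153.3 mol/s.
Outlet amounts (n = n₀ + ν ξ):
  F: 642 − 2(153.3) = 335.3
  D: 2530 − 3(153.3) = 2070
  E: 0 + 1(153.3) = 153.3
  G: 0 + 3(153.3) = 460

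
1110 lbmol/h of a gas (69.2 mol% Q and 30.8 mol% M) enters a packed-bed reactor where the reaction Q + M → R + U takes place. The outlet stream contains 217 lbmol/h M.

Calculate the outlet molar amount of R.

125 lbmol/h

For M: n = n₀ − 1ξ → 217 = 341.9 − 1ξ, giving ξ = 124.9 lbmol/h.
Outlet amounts (n = n₀ + ν ξ):
  Q: 768.1 − 1(124.9) = 643.2
  M: 341.9 − 1(124.9) = 217
  R: 0 + 1(124.9) = 124.9
  U: 0 + 1(124.9) = 124.9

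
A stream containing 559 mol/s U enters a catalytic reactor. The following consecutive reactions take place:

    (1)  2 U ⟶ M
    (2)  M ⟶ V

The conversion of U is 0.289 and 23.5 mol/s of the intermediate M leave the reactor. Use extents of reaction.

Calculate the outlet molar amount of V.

Conversion of U: U consumed = 2ξ₁ = 0.289 × 559 → ξ₁ = 80.78 mol/s.
M balance: n_M = 0 + 1ξ₁ − 1ξ₂ = 23.5 → ξ₂ = (1·80.78 − 23.5)/1 = 57.28 mol/s.
Outlet amounts (n = n₀ + Σ ν·ξ):
  U: 559 − 2(80.78) = 397.4
  M: 0 + 1(80.78) − 1(57.28) = 23.5
  V: 0 + 1(57.28) = 57.28

57.3 mol/s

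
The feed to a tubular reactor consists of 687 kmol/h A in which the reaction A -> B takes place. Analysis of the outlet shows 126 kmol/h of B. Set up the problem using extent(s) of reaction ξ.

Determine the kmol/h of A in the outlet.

For B: n = n₀ + 1ξ → 126 = 0 + 1ξ, giving ξ = 126 kmol/h.
Outlet amounts (n = n₀ + ν ξ):
  A: 687 − 1(126) = 561
  B: 0 + 1(126) = 126

561 kmol/h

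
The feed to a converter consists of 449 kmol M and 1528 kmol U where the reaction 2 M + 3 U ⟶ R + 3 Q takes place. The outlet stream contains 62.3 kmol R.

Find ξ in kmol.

ξ = 62.3 kmol

For R: n = n₀ + 1ξ → 62.3 = 0 + 1ξ, giving ξ = 62.3 kmol.
Outlet amounts (n = n₀ + ν ξ):
  M: 449 − 2(62.3) = 324.4
  U: 1528 − 3(62.3) = 1341
  R: 0 + 1(62.3) = 62.3
  Q: 0 + 3(62.3) = 186.9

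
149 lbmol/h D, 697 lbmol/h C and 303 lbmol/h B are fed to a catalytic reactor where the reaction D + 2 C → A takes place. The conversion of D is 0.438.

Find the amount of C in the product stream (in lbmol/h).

D reacted = 0.438 × 149 = 65.26 lbmol/h; ν_D = −1, so ξ = 65.26/1 = 65.26 lbmol/h.
Outlet amounts (n = n₀ + ν ξ):
  D: 149 − 1(65.26) = 83.74
  C: 697 − 2(65.26) = 566.5
  A: 0 + 1(65.26) = 65.26
  B: 303 (inert)

566 lbmol/h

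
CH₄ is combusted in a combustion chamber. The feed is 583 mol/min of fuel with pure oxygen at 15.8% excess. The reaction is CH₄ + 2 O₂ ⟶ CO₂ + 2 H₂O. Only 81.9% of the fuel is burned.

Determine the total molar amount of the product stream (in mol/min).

1930 mol/min

Stoichiometric O₂ = 2 × 583 = 1166 mol/min; O₂ fed = 1166 × 1.158 = 1350 mol/min.
Fuel reacted = 0.819 × 583 → ξ = 477.5 mol/min.
Outlet (n = n₀ + ν ξ):
  CH₄: 583 − 1(477.5) = 105.5
  O₂: 1350 − 2(477.5) = 395.3
  CO₂: 0 + 1(477.5) = 477.5
  H₂O: 0 + 2(477.5) = 955
Total out = 105.5 + 395.3 + 477.5 + 955 = 1933 mol/min.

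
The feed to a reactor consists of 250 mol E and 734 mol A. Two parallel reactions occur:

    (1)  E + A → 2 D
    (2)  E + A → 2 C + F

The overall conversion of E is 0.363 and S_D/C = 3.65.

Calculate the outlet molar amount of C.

Conversion of E: E consumed = 0.363 × 250 = 90.75 mol = 1ξ₁ + 1ξ₂.
Selectivity: 2ξ₁ / (2ξ₂) = 3.65 → ξ₁ = 3.65 ξ₂.
Substitute: (1·3.65 + 1) ξ₂ = 90.75 → ξ₂ = 19.52 mol, ξ₁ = 71.23 mol.
Outlet amounts (n = n₀ + Σ ν·ξ):
  E: 250 − 1(71.23) − 1(19.52) = 159.2
  A: 734 − 1(71.23) − 1(19.52) = 643.2
  D: 0 + 2(71.23) = 142.5
  C: 0 + 2(19.52) = 39.03
  F: 0 + 1(19.52) = 19.52

39 mol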